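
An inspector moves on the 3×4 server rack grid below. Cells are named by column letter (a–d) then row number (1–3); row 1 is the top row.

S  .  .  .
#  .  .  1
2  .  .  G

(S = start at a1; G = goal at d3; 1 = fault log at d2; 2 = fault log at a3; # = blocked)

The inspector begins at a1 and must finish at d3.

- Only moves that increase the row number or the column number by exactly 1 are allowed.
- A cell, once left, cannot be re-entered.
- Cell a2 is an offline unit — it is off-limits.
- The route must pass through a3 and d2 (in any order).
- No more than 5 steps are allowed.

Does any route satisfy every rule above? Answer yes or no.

no

a3 is below but to the left of d2: going d2 → a3 would need a leftward move and a3 → d2 an upward move, so no right/down-only route can visit both required cells.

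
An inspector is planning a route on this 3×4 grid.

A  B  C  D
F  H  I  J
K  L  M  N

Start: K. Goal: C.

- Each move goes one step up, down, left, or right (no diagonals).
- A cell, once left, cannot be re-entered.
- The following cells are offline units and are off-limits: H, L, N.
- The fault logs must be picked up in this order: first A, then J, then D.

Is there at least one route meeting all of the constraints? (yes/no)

Every way from K to J runs through C — but C is where the route must end, so it would be entered once on the way to J and again at the finish.

no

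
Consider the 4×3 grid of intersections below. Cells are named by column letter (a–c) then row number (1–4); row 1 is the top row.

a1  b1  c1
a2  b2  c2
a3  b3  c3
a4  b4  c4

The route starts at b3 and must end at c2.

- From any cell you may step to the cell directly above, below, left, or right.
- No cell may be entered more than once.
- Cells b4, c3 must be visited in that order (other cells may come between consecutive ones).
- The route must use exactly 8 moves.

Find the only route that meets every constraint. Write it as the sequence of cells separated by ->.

The waypoints must appear in the order b4, c3, with no cell reused.
Route from b3: up 1 to b2, left 1 to a2, down 2 to a4, right 2 to c4, up 2 to c2 — 8 moves in all.
Check: order respected (b4 at step 5, c3 at step 7); 8 moves as required.

b3 -> b2 -> a2 -> a3 -> a4 -> b4 -> c4 -> c3 -> c2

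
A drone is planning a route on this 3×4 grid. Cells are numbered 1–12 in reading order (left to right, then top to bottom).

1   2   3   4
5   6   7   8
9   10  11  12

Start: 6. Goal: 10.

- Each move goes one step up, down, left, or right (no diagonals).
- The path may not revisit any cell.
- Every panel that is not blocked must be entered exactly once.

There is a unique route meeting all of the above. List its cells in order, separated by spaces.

6 7 11 12 8 4 3 2 1 5 9 10

Need to visit all 12 open cells exactly once, starting at 6 and ending at 10.
Cell 1 has only two open neighbours (5 and 2), so the path must pass straight through it: one of those is the cell it's entered from and the other is where it exits.
Route from 6: right 1 to 7, down 1 to 11, right 1 to 12, up 2 to 4, left 3 to 1, down 2 to 9, right 1 to 10 — 11 moves in all.
Check: all 12 open cells covered.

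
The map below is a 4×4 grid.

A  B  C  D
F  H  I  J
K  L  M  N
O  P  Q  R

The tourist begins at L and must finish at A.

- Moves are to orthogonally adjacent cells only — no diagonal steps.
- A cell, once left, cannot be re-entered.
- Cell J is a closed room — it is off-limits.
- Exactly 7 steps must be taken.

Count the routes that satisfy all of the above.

7

Need simple routes of exactly 7 moves from L to A (Manhattan distance 3, so 2 moves are spent on a detour and 2 undoing it).
Enumerating: L P O K F H B A | L P Q M I C B A | L P Q M I H B A | L P Q M I H F A | L K F H I C B A | L M I C B H F A | L M Q P O K F A.
That gives 7 routes.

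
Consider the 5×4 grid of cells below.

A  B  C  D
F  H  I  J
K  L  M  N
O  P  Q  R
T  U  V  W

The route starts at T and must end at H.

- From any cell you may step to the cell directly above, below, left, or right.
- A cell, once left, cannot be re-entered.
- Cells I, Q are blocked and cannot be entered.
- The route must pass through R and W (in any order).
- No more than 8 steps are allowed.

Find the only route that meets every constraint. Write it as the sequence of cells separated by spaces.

T U V W R N M L H

Any route must reach R and W and still end at H within 8 moves, so the order of the required stops is forced.
Route from T: 3× right (reaching W), 2× up (reaching N), 2× left (reaching L), up to H — 8 moves in all.
Check: all required cells visited; 8 ≤ 8 moves.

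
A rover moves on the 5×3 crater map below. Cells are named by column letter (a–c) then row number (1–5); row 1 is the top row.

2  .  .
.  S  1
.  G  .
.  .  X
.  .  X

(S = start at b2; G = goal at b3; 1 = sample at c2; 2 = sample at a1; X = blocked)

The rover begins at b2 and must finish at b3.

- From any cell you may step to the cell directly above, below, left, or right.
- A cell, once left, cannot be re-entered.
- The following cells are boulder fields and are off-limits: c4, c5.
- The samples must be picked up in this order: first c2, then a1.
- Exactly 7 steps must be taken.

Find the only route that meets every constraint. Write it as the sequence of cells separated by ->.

The waypoints must appear in the order c2, a1, with no cell reused.
Route from b2: right to c2, up to c1, 2× left (reaching a1), 2× down (reaching a3), right to b3 — 7 moves in all.
Check: order respected (1 at step 1, 2 at step 4); 7 moves as required.

b2 -> c2 -> c1 -> b1 -> a1 -> a2 -> a3 -> b3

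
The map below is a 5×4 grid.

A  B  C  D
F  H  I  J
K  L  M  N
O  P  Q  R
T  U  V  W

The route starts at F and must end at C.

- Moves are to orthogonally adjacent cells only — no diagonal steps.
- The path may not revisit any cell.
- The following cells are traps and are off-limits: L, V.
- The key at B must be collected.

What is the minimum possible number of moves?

3

Any route passes through B somewhere between F and C. Summing Manhattan distances along the two legs (F → B → C) gives a lower bound of 2 + 1 = 3 moves.
A route of 3 moves achieves this: F → A → B → C.
Since 3 matches the lower bound, it is optimal.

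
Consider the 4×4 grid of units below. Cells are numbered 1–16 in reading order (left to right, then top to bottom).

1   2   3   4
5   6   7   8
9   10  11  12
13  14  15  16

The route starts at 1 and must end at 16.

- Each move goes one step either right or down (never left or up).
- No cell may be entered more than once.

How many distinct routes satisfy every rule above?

A right/down-only route from 1 to 16 makes exactly 3 down-moves and 3 right-moves in some order.
With no other constraints that would be C(6,3) = 20 routes.
That gives 20 routes.

20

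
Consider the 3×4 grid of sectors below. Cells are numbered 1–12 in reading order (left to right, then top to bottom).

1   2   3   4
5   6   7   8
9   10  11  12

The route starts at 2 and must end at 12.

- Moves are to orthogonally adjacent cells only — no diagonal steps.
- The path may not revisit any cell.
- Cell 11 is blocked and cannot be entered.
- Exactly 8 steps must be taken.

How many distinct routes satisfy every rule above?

Need simple routes of exactly 8 moves from 2 to 12 (Manhattan distance 4, so 2 moves are spent on a detour and 2 undoing it).
Enumerating: 2 1 5 9 10 6 7 8 12 | 2 1 5 6 7 3 4 8 12.
That gives 2 routes.

2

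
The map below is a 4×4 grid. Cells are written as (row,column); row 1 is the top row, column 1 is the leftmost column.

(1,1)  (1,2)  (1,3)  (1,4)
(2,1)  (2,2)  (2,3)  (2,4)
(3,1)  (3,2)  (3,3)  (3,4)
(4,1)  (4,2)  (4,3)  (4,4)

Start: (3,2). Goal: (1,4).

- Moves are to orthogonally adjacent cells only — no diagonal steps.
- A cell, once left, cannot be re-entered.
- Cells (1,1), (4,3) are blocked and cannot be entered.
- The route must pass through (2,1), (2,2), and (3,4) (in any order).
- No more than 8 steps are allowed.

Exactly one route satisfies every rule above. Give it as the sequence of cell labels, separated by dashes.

Any route must reach (2,1), (2,2), and (3,4) and still end at (1,4) within 8 moves, so the order of the required stops is forced.
Route from (3,2): left 1 to (3,1), up 1 to (2,1), right 2 to (2,3), down 1 to (3,3), right 1 to (3,4), up 2 to (1,4) — 8 moves in all.
Check: all required cells visited; 8 ≤ 8 moves.

(3,2) - (3,1) - (2,1) - (2,2) - (2,3) - (3,3) - (3,4) - (2,4) - (1,4)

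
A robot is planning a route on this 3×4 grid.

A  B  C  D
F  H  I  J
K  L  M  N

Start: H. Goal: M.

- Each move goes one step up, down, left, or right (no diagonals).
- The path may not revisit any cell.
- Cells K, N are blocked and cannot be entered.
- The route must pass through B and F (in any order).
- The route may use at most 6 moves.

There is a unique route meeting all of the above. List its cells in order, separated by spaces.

The 6-move cap with required stops at B, F leaves no slack for detours.
Route from H: left to F, up to A, 2× right (reaching C), 2× down (reaching M) — 6 moves in all.
Check: all required cells visited; 6 ≤ 6 moves.

H F A B C I M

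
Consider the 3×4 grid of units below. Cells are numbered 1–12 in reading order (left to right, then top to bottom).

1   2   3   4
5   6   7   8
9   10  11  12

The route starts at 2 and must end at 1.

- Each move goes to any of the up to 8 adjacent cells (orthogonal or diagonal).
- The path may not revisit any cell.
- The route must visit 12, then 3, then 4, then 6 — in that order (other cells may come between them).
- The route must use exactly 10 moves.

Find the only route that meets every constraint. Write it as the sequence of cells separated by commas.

The waypoints must appear in the order 12, 3, 4, 6, with no cell reused.
Route from 2: down-left to 5, down-right to 10, 2× right (reaching 12), up to 8, up-left to 3, right to 4, down-left to 7, left to 6, up-left to 1 — 10 moves in all.
Check: order respected (12 at step 4, 3 at step 6, 4 at step 7, 6 at step 9); 10 moves as required.

2, 5, 10, 11, 12, 8, 3, 4, 7, 6, 1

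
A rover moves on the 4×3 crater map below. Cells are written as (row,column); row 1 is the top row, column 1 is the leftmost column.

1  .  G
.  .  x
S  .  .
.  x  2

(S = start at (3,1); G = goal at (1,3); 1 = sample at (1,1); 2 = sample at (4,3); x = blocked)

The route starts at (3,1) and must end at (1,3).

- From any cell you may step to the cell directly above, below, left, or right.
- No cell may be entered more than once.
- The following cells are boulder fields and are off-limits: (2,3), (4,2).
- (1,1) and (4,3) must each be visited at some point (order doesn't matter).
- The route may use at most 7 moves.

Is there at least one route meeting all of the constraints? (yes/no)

no

(4,3) must be visited but has only one open neighbour ((3,3)), and it is neither the start nor the goal — the route would have to enter and leave through (3,3), re-entering it.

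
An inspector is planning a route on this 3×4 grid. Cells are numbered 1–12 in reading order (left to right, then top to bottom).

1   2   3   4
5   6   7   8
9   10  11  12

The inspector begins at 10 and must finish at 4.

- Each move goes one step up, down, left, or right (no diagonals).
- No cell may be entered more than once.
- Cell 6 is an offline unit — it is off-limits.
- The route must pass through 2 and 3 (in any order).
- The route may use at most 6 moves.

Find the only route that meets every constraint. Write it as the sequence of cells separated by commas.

10, 9, 5, 1, 2, 3, 4

The budget equals the shortest possible length, so every move has to be on a shortest route through the required cells.
Route from 10: left to 9, 2× up (reaching 1), 3× right (reaching 4) — 6 moves in all.
Check: all required cells visited; 6 ≤ 6 moves.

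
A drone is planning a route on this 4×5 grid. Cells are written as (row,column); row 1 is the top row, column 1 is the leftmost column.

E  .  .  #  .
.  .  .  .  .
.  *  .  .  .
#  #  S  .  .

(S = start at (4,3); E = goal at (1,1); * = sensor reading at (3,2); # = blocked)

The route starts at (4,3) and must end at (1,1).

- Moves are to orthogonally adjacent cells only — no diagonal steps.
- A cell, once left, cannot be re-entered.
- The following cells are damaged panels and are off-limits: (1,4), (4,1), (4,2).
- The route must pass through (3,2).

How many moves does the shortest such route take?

Any route passes through (3,2) somewhere between (4,3) and (1,1). Summing Manhattan distances along the two legs ((4,3) → (3,2) → (1,1)) gives a lower bound of 2 + 3 = 5 moves.
A route of 5 moves achieves this: (4,3) → (3,3) → (3,2) → (2,2) → (1,2) → (1,1).
Since 5 matches the lower bound, it is optimal.

5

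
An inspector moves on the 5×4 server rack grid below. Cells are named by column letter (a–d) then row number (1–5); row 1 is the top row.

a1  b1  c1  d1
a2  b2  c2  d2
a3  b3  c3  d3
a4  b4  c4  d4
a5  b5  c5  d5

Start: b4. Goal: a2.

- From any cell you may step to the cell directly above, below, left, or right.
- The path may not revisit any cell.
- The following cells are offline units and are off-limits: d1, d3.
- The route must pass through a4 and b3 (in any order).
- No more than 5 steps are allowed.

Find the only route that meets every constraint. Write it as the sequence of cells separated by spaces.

b4 a4 a3 b3 b2 a2

Any route must reach a4 and b3 and still end at a2 within 5 moves, so the order of the required stops is forced.
Route from b4: left 1 to a4, up 1 to a3, right 1 to b3, up 1 to b2, left 1 to a2 — 5 moves in all.
Check: all required cells visited; 5 ≤ 5 moves.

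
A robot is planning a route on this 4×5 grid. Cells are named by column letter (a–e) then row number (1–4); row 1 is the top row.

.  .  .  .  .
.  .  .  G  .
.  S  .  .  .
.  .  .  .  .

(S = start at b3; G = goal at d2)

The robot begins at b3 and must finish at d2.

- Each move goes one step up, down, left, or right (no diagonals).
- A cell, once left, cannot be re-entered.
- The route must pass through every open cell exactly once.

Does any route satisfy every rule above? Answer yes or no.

yes

One route that works: b3 → b2 → b1 → a1 → a2 → a3 → a4 → b4 → c4 → c3 → c2 → c1 → d1 → e1 → e2 → e3 → e4 → d4 → d3 → d2.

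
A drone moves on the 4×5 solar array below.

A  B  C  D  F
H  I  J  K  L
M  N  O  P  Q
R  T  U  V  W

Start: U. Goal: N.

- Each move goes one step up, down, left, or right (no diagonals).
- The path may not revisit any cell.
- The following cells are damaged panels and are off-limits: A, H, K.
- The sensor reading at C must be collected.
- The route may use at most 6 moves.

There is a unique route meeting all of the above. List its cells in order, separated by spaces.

U O J C B I N

The budget equals the shortest possible length, so every move has to be on a shortest route through the required cells.
Route from U: up 3 to C, left 1 to B, down 2 to N — 6 moves in all.
Check: all required cells visited; 6 ≤ 6 moves.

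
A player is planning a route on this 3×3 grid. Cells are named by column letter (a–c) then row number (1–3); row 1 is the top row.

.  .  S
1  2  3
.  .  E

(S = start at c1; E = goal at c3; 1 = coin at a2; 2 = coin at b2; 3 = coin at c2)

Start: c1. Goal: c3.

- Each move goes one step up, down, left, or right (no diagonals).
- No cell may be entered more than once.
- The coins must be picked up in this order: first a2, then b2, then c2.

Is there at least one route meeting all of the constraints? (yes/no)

yes

One route that works: c1 → b1 → a1 → a2 → b2 → c2 → c3.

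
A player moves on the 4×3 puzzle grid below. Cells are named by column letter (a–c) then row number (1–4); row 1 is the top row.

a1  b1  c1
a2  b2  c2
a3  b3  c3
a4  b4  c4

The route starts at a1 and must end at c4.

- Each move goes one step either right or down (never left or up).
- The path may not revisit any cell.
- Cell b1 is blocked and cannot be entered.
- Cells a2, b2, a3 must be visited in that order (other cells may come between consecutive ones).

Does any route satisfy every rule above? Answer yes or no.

no

a3 lies to the left of b2, so going from b2 to a3 would need a leftward move — but moves only go right/down, so b2 cannot be visited before a3.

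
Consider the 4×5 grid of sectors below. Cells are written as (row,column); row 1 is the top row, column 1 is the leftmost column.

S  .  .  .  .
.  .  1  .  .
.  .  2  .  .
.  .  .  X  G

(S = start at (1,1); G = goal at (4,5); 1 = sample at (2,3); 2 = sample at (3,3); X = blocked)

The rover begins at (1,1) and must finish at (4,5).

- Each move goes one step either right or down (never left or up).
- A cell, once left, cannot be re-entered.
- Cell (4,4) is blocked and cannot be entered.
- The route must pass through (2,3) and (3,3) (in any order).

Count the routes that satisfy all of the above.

3

A right/down-only route from (1,1) to (4,5) makes exactly 3 down-moves and 4 right-moves in some order.
With no other constraints that would be C(7,3) = 35 routes.
A monotone route can only reach the required cells in the order (2,3), (3,3), so split there and multiply the segment counts (each segment already excludes blocked cells): (1,1)→(2,3): 3; (2,3)→(3,3): 1; (3,3)→(4,5): 1; product = 3.
That gives 3 routes.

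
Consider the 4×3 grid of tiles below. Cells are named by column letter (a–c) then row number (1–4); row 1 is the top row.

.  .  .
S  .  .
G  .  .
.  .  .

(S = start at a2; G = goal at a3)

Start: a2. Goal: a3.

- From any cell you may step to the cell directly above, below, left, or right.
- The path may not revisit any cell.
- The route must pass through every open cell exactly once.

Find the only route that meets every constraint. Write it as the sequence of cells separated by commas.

a2, a1, b1, c1, c2, b2, b3, c3, c4, b4, a4, a3

Need to visit all 12 open cells exactly once, starting at a2 and ending at a3.
Route from a2: up to a1, 2× right (reaching c1), down to c2, left to b2, down to b3, right to c3, down to c4, 2× left (reaching a4), up to a3 — 11 moves in all.
Check: all 12 open cells covered.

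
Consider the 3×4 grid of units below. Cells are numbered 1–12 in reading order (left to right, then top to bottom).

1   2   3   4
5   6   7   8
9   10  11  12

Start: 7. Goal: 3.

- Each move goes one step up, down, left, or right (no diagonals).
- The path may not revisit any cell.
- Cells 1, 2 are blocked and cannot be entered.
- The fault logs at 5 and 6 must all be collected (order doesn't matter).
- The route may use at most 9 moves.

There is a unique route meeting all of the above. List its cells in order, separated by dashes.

The 9-move cap with required stops at 5, 6 leaves no slack for detours.
Route from 7: 2× left (reaching 5), down to 9, 3× right (reaching 12), 2× up (reaching 4), left to 3 — 9 moves in all.
Check: all required cells visited; 9 ≤ 9 moves.

7 - 6 - 5 - 9 - 10 - 11 - 12 - 8 - 4 - 3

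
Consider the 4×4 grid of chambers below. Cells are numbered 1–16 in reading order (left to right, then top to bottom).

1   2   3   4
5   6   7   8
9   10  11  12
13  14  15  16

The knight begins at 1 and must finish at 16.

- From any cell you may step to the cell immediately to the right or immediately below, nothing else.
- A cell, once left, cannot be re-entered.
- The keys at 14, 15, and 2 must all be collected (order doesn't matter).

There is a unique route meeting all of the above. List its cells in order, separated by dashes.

1 - 2 - 6 - 10 - 14 - 15 - 16

Moves only go right or down, so the column and row indices never decrease.
Route from 1: right to 2, 3× down (reaching 14), 2× right (reaching 16) — 6 moves in all.
Check: all required cells visited.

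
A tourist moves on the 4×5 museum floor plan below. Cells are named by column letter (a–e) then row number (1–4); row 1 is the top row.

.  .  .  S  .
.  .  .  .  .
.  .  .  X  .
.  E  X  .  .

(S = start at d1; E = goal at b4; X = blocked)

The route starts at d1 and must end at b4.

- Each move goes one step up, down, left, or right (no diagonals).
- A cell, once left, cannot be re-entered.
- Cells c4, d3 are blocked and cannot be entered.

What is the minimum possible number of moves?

5

The Manhattan distance from d1 to b4 is |1−4| + |4−2| = 5, so at least 5 moves are needed.
A route of 5 moves achieves this: d1 → d2 → c2 → c3 → b3 → b4.
Since 5 matches the lower bound, it is optimal.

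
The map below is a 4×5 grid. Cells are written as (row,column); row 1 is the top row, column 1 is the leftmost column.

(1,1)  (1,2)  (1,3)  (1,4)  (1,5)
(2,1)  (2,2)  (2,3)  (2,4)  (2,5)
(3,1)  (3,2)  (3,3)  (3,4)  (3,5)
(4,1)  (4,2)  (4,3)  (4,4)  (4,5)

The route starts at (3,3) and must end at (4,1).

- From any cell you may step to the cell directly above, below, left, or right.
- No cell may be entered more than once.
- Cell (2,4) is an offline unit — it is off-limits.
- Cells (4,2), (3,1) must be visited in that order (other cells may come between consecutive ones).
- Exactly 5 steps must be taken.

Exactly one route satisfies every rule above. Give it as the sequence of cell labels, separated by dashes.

The waypoints must appear in the order (4,2), (3,1), with no cell reused.
Route from (3,3): down to (4,3), left to (4,2), up to (3,2), left to (3,1), down to (4,1) — 5 moves in all.
Check: order respected ((4,2) at step 2, (3,1) at step 4); 5 moves as required.

(3,3) - (4,3) - (4,2) - (3,2) - (3,1) - (4,1)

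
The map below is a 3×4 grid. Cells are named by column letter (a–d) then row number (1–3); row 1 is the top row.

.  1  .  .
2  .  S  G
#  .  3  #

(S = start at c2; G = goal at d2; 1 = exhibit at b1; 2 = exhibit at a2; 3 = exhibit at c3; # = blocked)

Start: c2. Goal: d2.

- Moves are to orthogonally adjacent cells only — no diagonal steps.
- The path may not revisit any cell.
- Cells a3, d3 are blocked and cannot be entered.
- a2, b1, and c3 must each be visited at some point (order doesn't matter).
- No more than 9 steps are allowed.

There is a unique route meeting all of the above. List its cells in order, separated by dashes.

The budget equals the shortest possible length, so every move has to be on a shortest route through the required cells.
Route from c2: down to c3, left to b3, up to b2, left to a2, up to a1, 3× right (reaching d1), down to d2 — 9 moves in all.
Check: all required cells visited; 9 ≤ 9 moves.

c2 - c3 - b3 - b2 - a2 - a1 - b1 - c1 - d1 - d2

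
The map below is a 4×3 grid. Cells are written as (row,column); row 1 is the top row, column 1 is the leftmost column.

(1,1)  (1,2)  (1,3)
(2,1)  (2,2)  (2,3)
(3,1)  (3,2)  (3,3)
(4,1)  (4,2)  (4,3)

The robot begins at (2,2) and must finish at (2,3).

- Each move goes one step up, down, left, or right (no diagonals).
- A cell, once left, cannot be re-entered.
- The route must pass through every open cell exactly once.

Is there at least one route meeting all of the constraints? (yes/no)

yes

One route that works: (2,2) → (3,2) → (3,3) → (4,3) → (4,2) → (4,1) → (3,1) → (2,1) → (1,1) → (1,2) → (1,3) → (2,3).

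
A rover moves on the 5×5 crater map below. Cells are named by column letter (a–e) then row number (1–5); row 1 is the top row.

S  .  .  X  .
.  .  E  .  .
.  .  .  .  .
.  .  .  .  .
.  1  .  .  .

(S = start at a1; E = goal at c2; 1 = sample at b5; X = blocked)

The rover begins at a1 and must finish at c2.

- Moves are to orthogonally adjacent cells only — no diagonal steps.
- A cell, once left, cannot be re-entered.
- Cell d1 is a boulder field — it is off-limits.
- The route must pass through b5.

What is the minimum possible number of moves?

Any route passes through b5 somewhere between a1 and c2. Summing Manhattan distances along the two legs (a1 → b5 → c2) gives a lower bound of 5 + 4 = 9 moves.
A route of 9 moves achieves this: a1 → a2 → a3 → a4 → a5 → b5 → b4 → b3 → b2 → c2.
Since 9 matches the lower bound, it is optimal.

9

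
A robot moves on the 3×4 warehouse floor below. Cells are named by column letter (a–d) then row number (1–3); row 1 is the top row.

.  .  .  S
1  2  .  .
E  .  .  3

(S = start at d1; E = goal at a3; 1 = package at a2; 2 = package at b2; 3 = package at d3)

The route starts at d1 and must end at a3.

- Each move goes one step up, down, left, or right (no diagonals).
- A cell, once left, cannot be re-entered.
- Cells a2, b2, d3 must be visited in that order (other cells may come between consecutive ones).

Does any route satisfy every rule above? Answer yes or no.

One route that works: d1 → c1 → b1 → a1 → a2 → b2 → c2 → d2 → d3 → c3 → b3 → a3.

yes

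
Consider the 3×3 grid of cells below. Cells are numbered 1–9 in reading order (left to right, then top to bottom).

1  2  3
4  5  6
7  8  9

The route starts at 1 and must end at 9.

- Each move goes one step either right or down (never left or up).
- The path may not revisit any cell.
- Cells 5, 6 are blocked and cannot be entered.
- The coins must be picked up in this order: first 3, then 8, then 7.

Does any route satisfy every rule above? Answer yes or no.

8 lies to the left of 3, so going from 3 to 8 would need a leftward move — but moves only go right/down, so 3 cannot be visited before 8.

no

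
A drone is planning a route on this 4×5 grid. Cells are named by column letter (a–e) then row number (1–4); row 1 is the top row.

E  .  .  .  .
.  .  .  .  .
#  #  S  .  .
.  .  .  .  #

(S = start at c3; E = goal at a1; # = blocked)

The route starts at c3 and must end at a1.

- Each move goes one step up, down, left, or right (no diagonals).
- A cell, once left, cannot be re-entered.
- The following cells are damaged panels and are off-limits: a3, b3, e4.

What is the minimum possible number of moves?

4

The Manhattan distance from c3 to a1 is |3−1| + |3−1| = 4, so at least 4 moves are needed.
A route of 4 moves achieves this: c3 → c2 → c1 → b1 → a1.
Since 4 matches the lower bound, it is optimal.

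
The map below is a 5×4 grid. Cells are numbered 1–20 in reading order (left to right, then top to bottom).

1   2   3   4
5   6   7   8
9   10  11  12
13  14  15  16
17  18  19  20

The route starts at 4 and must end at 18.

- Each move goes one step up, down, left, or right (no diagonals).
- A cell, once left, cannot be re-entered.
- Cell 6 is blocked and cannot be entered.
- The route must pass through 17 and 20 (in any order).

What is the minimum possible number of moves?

Any route passes through 17 and 20 in some order between 4 and 18. Summing Manhattan distances along each leg and taking the cheapest ordering (4 → 20 → 17 → 18) gives a lower bound of 4 + 3 + 1 = 8 moves.
The shortest route satisfying every rule uses 10 moves: 4 → 8 → 12 → 16 → 20 → 19 → 15 → 14 → 13 → 17 → 18.
The bound of 8 isn't tight here; checking systematically, no route of length 8 through 9 satisfies every constraint, so 10 is the minimum.

10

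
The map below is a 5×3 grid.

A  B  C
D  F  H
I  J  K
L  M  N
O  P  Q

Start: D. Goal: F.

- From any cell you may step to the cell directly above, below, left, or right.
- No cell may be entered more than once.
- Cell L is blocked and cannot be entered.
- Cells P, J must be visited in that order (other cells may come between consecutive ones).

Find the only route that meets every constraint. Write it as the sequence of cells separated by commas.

D, A, B, C, H, K, N, Q, P, M, J, F

The waypoints must appear in the order P, J, with no cell reused.
Route from D: up 1 to A, right 2 to C, down 4 to Q, left 1 to P, up 3 to F — 11 moves in all.
Check: order respected (P at step 8, J at step 10).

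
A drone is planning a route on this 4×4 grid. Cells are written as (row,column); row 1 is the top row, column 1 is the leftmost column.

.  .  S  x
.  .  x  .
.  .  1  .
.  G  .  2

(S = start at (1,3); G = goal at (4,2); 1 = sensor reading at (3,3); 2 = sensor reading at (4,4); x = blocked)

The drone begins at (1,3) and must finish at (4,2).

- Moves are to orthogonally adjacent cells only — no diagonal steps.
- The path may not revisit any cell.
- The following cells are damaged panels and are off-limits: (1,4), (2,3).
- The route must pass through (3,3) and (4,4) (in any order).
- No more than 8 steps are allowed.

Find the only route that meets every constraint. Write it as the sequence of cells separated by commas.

(1,3), (1,2), (2,2), (3,2), (3,3), (3,4), (4,4), (4,3), (4,2)

The budget equals the shortest possible length, so every move has to be on a shortest route through the required cells.
Route from (1,3): left to (1,2), 2× down (reaching (3,2)), 2× right (reaching (3,4)), down to (4,4), 2× left (reaching (4,2)) — 8 moves in all.
Check: all required cells visited; 8 ≤ 8 moves.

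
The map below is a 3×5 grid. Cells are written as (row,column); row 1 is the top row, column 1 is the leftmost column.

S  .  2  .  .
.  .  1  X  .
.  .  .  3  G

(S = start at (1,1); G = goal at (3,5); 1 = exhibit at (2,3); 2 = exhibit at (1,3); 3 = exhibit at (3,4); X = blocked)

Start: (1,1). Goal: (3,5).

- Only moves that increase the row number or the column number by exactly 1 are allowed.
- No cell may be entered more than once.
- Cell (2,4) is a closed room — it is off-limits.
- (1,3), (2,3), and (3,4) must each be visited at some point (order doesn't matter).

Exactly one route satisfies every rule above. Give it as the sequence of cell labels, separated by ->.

(1,1) -> (1,2) -> (1,3) -> (2,3) -> (3,3) -> (3,4) -> (3,5)

Moves only go right or down, so the column and row indices never decrease.
Route from (1,1): right 2 to (1,3), down 2 to (3,3), right 2 to (3,5) — 6 moves in all.
Check: all required cells visited.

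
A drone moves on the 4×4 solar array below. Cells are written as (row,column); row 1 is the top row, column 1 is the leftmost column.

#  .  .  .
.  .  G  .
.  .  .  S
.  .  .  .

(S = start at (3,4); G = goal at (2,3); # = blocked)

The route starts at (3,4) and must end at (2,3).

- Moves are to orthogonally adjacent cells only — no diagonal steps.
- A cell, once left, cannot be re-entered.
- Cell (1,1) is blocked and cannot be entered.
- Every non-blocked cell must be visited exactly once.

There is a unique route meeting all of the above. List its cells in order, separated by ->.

Need to visit all 15 open cells exactly once, starting at (3,4) and ending at (2,3).
Cell (1,4) has only two open neighbours ((2,4) and (1,3)), so the path must pass straight through it: one of those is the cell it's entered from and the other is where it exits.
Route from (3,4): down to (4,4), left to (4,3), up to (3,3), left to (3,2), down to (4,2), left to (4,1), 2× up (reaching (2,1)), right to (2,2), up to (1,2), 2× right (reaching (1,4)), down to (2,4), left to (2,3) — 14 moves in all.
Check: all 15 open cells covered.

(3,4) -> (4,4) -> (4,3) -> (3,3) -> (3,2) -> (4,2) -> (4,1) -> (3,1) -> (2,1) -> (2,2) -> (1,2) -> (1,3) -> (1,4) -> (2,4) -> (2,3)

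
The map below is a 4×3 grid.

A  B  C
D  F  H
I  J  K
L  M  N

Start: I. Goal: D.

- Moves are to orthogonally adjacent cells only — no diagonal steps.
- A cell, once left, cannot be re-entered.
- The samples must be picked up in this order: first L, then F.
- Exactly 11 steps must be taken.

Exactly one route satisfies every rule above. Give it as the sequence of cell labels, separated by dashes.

The waypoints must appear in the order L, F, with no cell reused.
Route from I: down 1 to L, right 2 to N, up 1 to K, left 1 to J, up 1 to F, right 1 to H, up 1 to C, left 2 to A, down 1 to D — 11 moves in all.
Check: order respected (L at step 1, F at step 6); 11 moves as required.

I - L - M - N - K - J - F - H - C - B - A - D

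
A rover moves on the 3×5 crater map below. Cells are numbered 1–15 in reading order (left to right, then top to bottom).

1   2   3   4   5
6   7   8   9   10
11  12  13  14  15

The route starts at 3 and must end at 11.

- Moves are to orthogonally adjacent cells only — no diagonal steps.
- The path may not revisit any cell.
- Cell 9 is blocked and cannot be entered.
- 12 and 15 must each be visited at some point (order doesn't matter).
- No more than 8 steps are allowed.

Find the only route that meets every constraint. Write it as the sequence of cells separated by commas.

The budget equals the shortest possible length, so every move has to be on a shortest route through the required cells.
Route from 3: 2× right (reaching 5), 2× down (reaching 15), 4× left (reaching 11) — 8 moves in all.
Check: all required cells visited; 8 ≤ 8 moves.

3, 4, 5, 10, 15, 14, 13, 12, 11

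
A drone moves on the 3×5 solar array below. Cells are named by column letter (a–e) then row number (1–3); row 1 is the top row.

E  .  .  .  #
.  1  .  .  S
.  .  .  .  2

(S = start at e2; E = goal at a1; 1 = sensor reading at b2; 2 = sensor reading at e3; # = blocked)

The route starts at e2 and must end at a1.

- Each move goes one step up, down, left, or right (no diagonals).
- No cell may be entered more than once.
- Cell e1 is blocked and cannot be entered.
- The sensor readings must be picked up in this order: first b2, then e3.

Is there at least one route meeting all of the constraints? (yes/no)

no

Ignoring the required order, 31 revisit-free routes from e2 to a1 pass through all of b2 and e3; the waypoint orders that occur are e3 → b2 (31) — never b2 → e3.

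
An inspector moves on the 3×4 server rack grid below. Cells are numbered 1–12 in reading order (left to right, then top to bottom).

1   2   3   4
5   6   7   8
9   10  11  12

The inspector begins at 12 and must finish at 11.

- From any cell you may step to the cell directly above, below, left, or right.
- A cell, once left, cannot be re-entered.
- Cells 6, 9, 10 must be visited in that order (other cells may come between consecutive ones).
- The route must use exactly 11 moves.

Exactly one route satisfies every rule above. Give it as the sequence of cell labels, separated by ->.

The waypoints must appear in the order 6, 9, 10, with no cell reused.
Route from 12: up 2 to 4, left 1 to 3, down 1 to 7, left 1 to 6, up 1 to 2, left 1 to 1, down 2 to 9, right 2 to 11 — 11 moves in all.
Check: order respected (6 at step 5, 9 at step 9, 10 at step 10); 11 moves as required.

12 -> 8 -> 4 -> 3 -> 7 -> 6 -> 2 -> 1 -> 5 -> 9 -> 10 -> 11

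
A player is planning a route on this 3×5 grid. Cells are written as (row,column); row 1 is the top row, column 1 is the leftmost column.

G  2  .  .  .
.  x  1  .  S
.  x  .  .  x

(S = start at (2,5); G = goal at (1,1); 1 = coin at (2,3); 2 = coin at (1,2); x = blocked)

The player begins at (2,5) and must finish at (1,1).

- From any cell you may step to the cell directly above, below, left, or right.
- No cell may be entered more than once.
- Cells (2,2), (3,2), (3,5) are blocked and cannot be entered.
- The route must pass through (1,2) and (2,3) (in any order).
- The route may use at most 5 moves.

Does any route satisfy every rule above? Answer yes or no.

One route that works: (2,5) → (2,4) → (2,3) → (1,3) → (1,2) → (1,1).

yes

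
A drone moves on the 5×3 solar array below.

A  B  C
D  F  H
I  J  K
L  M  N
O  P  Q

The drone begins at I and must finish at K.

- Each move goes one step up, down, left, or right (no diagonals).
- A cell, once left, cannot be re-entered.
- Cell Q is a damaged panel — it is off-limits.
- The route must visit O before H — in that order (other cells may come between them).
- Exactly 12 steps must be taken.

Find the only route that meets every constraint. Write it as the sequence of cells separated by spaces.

The waypoints must appear in the order O, H, with no cell reused.
Route from I: 2× down (reaching O), right to P, 3× up (reaching F), left to D, up to A, 2× right (reaching C), 2× down (reaching K) — 12 moves in all.
Check: order respected (O at step 2, H at step 11); 12 moves as required.

I L O P M J F D A B C H K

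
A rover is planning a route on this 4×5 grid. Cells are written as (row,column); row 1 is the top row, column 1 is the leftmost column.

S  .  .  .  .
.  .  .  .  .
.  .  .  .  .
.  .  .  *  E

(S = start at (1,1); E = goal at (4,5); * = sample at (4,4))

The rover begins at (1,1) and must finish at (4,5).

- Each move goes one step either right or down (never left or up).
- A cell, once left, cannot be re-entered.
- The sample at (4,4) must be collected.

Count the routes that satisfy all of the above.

A right/down-only route from (1,1) to (4,5) makes exactly 3 down-moves and 4 right-moves in some order.
With no other constraints that would be C(7,3) = 35 routes.
Split at (4,4) and multiply the segment counts: (1,1)→(4,4): 20; (4,4)→(4,5): 1; product = 20.
That gives 20 routes.

20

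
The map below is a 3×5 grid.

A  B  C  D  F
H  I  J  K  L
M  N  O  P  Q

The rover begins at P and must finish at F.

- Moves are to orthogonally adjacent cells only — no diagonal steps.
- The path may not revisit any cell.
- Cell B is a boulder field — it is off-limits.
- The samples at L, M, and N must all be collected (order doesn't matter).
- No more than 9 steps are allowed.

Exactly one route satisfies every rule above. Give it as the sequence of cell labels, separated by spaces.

The 9-move cap with required stops at L, M, N leaves no slack for detours.
Route from P: 3× left (reaching M), up to H, 4× right (reaching L), up to F — 9 moves in all.
Check: all required cells visited; 9 ≤ 9 moves.

P O N M H I J K L F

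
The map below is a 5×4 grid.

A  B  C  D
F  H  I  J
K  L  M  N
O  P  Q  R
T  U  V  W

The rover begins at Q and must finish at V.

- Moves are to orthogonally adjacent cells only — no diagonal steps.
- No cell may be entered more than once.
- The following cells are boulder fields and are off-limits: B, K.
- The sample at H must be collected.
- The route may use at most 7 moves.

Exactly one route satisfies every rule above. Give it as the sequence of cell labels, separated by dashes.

The 7-move cap with required stops at H leaves no slack for detours.
Route from Q: 2× up (reaching I), left to H, 3× down (reaching U), right to V — 7 moves in all.
Check: all required cells visited; 7 ≤ 7 moves.

Q - M - I - H - L - P - U - V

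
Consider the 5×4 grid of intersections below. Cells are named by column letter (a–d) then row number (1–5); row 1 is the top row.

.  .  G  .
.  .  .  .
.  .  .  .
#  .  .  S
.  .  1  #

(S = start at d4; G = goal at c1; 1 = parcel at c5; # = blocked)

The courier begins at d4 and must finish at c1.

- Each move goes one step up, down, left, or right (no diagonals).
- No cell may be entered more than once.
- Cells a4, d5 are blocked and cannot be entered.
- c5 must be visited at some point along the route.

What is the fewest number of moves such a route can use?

Any route passes through c5 somewhere between d4 and c1. Summing Manhattan distances along the two legs (d4 → c5 → c1) gives a lower bound of 2 + 4 = 6 moves.
The shortest route satisfying every rule uses 8 moves: d4 → c4 → c5 → b5 → b4 → b3 → b2 → b1 → c1.
The no-revisit rule (legs can't share cells) pushes the minimum above the 6-move bound; an exhaustive check rules out every length from 6 to 7, leaving 8 as the minimum.

8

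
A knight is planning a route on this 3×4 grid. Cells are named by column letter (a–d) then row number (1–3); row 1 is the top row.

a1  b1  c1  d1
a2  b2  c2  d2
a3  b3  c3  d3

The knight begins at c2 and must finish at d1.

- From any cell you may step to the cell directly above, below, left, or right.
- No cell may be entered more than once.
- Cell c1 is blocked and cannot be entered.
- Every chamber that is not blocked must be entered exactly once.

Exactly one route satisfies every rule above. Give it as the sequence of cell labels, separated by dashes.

c2 - b2 - b1 - a1 - a2 - a3 - b3 - c3 - d3 - d2 - d1

Need to visit all 11 open cells exactly once, starting at c2 and ending at d1.
Cell a3 has only two open neighbours (a2 and b3), so the path must pass straight through it: one of those is the cell it's entered from and the other is where it exits.
Route from c2: left 1 to b2, up 1 to b1, left 1 to a1, down 2 to a3, right 3 to d3, up 2 to d1 — 10 moves in all.
Check: all 11 open cells covered.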